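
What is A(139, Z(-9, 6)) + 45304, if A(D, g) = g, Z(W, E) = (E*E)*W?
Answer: 44980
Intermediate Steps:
Z(W, E) = W*E² (Z(W, E) = E²*W = W*E²)
A(139, Z(-9, 6)) + 45304 = -9*6² + 45304 = -9*36 + 45304 = -324 + 45304 = 44980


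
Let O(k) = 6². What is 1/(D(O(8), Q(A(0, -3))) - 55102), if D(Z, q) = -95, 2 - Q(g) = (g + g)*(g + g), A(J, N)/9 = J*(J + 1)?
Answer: -1/55197 ≈ -1.8117e-5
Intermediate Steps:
O(k) = 36
A(J, N) = 9*J*(1 + J) (A(J, N) = 9*(J*(J + 1)) = 9*(J*(1 + J)) = 9*J*(1 + J))
Q(g) = 2 - 4*g² (Q(g) = 2 - (g + g)*(g + g) = 2 - 2*g*2*g = 2 - 4*g²)
1/(D(O(8), Q(A(0, -3))) - 55102) = 1/(-95 - 55102) = 1/(-55197) = -1/55197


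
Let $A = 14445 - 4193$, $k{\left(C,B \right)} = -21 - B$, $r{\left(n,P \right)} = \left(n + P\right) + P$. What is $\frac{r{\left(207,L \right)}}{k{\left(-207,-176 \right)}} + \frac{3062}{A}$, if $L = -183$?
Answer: $- \frac{577729}{794530} \approx -0.72713$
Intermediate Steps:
$r{\left(n,P \right)} = n + 2 P$ ($r{\left(n,P \right)} = \left(P + n\right) + P = n + 2 P$)
$A = 10252$
$\frac{r{\left(207,L \right)}}{k{\left(-207,-176 \right)}} + \frac{3062}{A} = \frac{207 + 2 \left(-183\right)}{-21 - -176} + \frac{3062}{10252} = \frac{207 - 366}{-21 + 176} + 3062 \cdot \frac{1}{10252} = - \frac{159}{155} + \frac{1531}{5126} = - \frac{577729}{794530}$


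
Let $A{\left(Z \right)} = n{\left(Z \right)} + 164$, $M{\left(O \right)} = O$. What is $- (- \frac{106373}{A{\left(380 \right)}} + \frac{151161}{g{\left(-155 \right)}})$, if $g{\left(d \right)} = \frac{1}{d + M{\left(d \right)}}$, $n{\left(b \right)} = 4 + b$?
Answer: $\frac{25679337053}{548} \approx 4.686 \cdot 10^{7}$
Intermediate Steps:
$A{\left(Z \right)} = 168 + Z$ ($A{\left(Z \right)} = \left(4 + Z\right) + 164 = 168 + Z$)
$g{\left(d \right)} = \frac{1}{2 d}$ ($g{\left(d \right)} = \frac{1}{d + d} = \frac{1}{2 d}$)
$- (- \frac{106373}{A{\left(380 \right)}} + \frac{151161}{g{\left(-155 \right)}}) = - (- \frac{106373}{168 + 380} + \frac{151161}{\frac{1}{2} \frac{1}{-155}}) = - (- \frac{106373}{548} + \frac{151161}{\frac{1}{2} \left(- \frac{1}{155}\right)}) = - (\left(-106373\right) \frac{1}{548} + \frac{151161}{- \frac{1}{310}}) = - (- \frac{106373}{548} + 151161 \left(-310\right)) = - (- \frac{106373}{548} - 46859910) = \left(-1\right) \left(- \frac{25679337053}{548}\right) = \frac{25679337053}{548}$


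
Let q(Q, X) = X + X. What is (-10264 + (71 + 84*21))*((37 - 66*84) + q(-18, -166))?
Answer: 49216931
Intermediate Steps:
q(Q, X) = 2*X
(-10264 + (71 + 84*21))*((37 - 66*84) + q(-18, -166)) = (-10264 + (71 + 84*21))*((37 - 66*84) + 2*(-166)) = (-10264 + (71 + 1764))*((37 - 5544) - 332) = (-10264 + 1835)*(-5507 - 332) = -8429*(-5839) = 49216931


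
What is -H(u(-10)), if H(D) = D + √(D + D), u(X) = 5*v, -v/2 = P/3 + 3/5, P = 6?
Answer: 26 - 2*I*√13 ≈ 26.0 - 7.2111*I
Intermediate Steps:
v = -26/5 (v = -2*(6/3 + 3/5) = -2*(6*(⅓) + 3*(⅕)) = -2*(2 + ⅗) = -2*13/5 = -26/5 ≈ -5.2000)
u(X) = -26 (u(X) = 5*(-26/5) = -26)
H(D) = D + √2*√D (H(D) = D + √(2*D) = D + √2*√D)
-H(u(-10)) = -(-26 + √2*√(-26)) = -(-26 + √2*(I*√26)) = -(-26 + 2*I*√13) = 26 - 2*I*√13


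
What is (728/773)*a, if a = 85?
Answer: 61880/773 ≈ 80.052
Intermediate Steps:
(728/773)*a = (728/773)*85 = 61880/773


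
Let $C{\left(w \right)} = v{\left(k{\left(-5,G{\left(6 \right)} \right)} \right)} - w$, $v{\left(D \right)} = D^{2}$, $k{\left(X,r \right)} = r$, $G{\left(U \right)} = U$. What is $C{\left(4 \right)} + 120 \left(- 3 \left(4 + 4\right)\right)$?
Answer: $-2848$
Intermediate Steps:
$C{\left(w \right)} = 36 - w$ ($C{\left(w \right)} = 6^{2} - w = 36 - w$)
$C{\left(4 \right)} + 120 \left(- 3 \left(4 + 4\right)\right) = \left(36 - 4\right) + 120 \left(- 3 \left(4 + 4\right)\right) = \left(36 - 4\right) + 120 \left(\left(-3\right) 8\right) = 32 + 120 \left(-24\right) = 32 - 2880 = -2848$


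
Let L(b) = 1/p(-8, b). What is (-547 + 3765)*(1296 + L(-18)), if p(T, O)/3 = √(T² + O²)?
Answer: 4170528 + 1609*√97/291 ≈ 4.1706e+6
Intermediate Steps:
p(T, O) = 3*√(O² + T²) (p(T, O) = 3*√(T² + O²) = 3*√(O² + T²))
L(b) = 1/(3*√(64 + b²)) (L(b) = 1/(3*√(b² + (-8)²)) = 1/(3*√(b² + 64)) = 1/(3*√(64 + b²)))
(-547 + 3765)*(1296 + L(-18)) = (-547 + 3765)*(1296 + 1/(3*√(64 + (-18)²))) = 3218*(1296 + 1/(3*√(64 + 324))) = 3218*(1296 + 1/(3*√388)) = 3218*(1296 + (√97/194)/3) = 3218*(1296 + √97/582) = 4170528 + 1609*√97/291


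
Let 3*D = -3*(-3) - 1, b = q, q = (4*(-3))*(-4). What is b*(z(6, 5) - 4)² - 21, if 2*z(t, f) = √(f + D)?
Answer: 839 - 64*√69 ≈ 307.38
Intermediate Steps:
q = 48 (q = -12*(-4) = 48)
b = 48
D = 8/3 (D = (-3*(-3) - 1)/3 = (9 - 1)/3 = (⅓)*8 = 8/3 ≈ 2.6667)
z(t, f) = √(8/3 + f)/2 (z(t, f) = √(f + 8/3)/2 = √(8/3 + f)/2)
b*(z(6, 5) - 4)² - 21 = 48*(√(24 + 9*5)/6 - 4)² - 21 = 48*(√(24 + 45)/6 - 4)² - 21 = 48*(√69/6 - 4)² - 21 = 48*(-4 + √69/6)² - 21 = -21 + 48*(-4 + √69/6)²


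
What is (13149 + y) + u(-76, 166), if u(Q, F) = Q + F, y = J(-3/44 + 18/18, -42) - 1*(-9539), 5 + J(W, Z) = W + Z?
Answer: 1000205/44 ≈ 22732.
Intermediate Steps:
J(W, Z) = -5 + W + Z (J(W, Z) = -5 + (W + Z) = -5 + W + Z)
y = 417689/44 (y = (-5 + (-3/44 + 18/18) - 42) - 1*(-9539) = (-5 + (-3*1/44 + 18*(1/18)) - 42) + 9539 = (-5 + (-3/44 + 1) - 42) + 9539 = (-5 + 41/44 - 42) + 9539 = -2027/44 + 9539 = 417689/44 ≈ 9492.9)
u(Q, F) = F + Q
(13149 + y) + u(-76, 166) = (13149 + 417689/44) + (166 - 76) = 996245/44 + 90 = 1000205/44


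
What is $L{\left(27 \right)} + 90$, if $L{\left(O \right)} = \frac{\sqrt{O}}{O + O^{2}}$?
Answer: $90 + \frac{\sqrt{3}}{252} \approx 90.007$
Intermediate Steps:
$L{\left(O \right)} = \frac{\sqrt{O}}{O + O^{2}}$
$L{\left(27 \right)} + 90 = \frac{1}{3 \sqrt{3} \left(1 + 27\right)} + 90 = \frac{\frac{1}{9} \sqrt{3}}{28} + 90 = \frac{\sqrt{3}}{9} \cdot \frac{1}{28} + 90 = \frac{\sqrt{3}}{252} + 90 = 90 + \frac{\sqrt{3}}{252}$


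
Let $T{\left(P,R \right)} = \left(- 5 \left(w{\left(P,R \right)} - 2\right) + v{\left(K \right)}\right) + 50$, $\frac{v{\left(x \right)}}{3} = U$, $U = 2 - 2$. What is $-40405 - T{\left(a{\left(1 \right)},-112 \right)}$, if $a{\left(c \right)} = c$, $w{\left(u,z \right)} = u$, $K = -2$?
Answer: $-40460$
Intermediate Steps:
$U = 0$
$v{\left(x \right)} = 0$ ($v{\left(x \right)} = 3 \cdot 0 = 0$)
$T{\left(P,R \right)} = 60 - 5 P$ ($T{\left(P,R \right)} = \left(- 5 \left(P - 2\right) + 0\right) + 50 = \left(- 5 \left(-2 + P\right) + 0\right) + 50 = \left(\left(10 - 5 P\right) + 0\right) + 50 = \left(10 - 5 P\right) + 50 = 60 - 5 P$)
$-40405 - T{\left(a{\left(1 \right)},-112 \right)} = -40405 - \left(60 - 5\right) = -40405 - 55 = -40460$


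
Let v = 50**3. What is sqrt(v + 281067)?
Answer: sqrt(406067) ≈ 637.23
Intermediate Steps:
v = 125000
sqrt(v + 281067) = sqrt(125000 + 281067) = sqrt(406067)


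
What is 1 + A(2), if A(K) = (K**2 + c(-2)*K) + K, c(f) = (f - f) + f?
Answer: 3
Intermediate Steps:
c(f) = f (c(f) = 0 + f = f)
A(K) = K**2 - K (A(K) = (K**2 - 2*K) + K = K**2 - K)
1 + A(2) = 1 + 2*(-1 + 2) = 1 + 2*1 = 1 + 2 = 3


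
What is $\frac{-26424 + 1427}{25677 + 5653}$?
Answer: $- \frac{24997}{31330} \approx -0.79786$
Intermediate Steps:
$\frac{-26424 + 1427}{25677 + 5653} = - \frac{24997}{31330}$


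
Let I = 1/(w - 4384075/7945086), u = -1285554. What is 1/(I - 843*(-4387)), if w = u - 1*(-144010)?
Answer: 9069669636859/33541824107479119933 ≈ 2.7040e-7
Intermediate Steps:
w = -1141544 (w = -1285554 - 1*(-144010) = -1285554 + 144010 = -1141544)
I = -7945086/9069669636859 (I = 1/(-1141544 - 4384075/7945086) = 1/(-9069669636859/7945086) = -7945086/9069669636859 ≈ -8.7601e-7)
1/(I - 843*(-4387)) = 1/(-7945086/9069669636859 - 843*(-4387)) = 1/(-7945086/9069669636859 + 3698241) = 1/(33541824107479119933/9069669636859) = 9069669636859/33541824107479119933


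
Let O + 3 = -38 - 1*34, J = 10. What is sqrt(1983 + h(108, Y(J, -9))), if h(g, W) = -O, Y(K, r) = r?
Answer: 7*sqrt(42) ≈ 45.365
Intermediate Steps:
O = -75 (O = -3 + (-38 - 1*34) = -3 + (-38 - 34) = -3 - 72 = -75)
h(g, W) = 75 (h(g, W) = -1*(-75) = 75)
sqrt(1983 + h(108, Y(J, -9))) = sqrt(1983 + 75) = sqrt(2058) = 7*sqrt(42)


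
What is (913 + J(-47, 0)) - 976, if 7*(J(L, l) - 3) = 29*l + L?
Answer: -467/7 ≈ -66.714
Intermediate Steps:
J(L, l) = 3 + L/7 + 29*l/7 (J(L, l) = 3 + (29*l + L)/7 = 3 + (L + 29*l)/7 = 3 + (L/7 + 29*l/7) = 3 + L/7 + 29*l/7)
(913 + J(-47, 0)) - 976 = (913 + (3 + (1/7)*(-47) + (29/7)*0)) - 976 = (913 + (3 - 47/7 + 0)) - 976 = (913 - 26/7) - 976 = 6365/7 - 976 = -467/7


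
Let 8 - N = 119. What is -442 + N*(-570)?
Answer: 62828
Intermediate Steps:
N = -111 (N = 8 - 1*119 = 8 - 119 = -111)
-442 + N*(-570) = -442 - 111*(-570) = -442 + 63270 = 62828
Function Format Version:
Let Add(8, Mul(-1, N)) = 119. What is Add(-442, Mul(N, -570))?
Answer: 62828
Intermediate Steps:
N = -111 (N = Add(8, Mul(-1, 119)) = Add(8, -119) = -111)
Add(-442, Mul(N, -570)) = Add(-442, Mul(-111, -570)) = Add(-442, 63270) = 62828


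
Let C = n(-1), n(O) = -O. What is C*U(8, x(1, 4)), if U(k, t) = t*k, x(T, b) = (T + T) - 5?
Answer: -24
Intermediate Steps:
x(T, b) = -5 + 2*T (x(T, b) = 2*T - 5 = -5 + 2*T)
U(k, t) = k*t
C = 1 (C = -1*(-1) = 1)
C*U(8, x(1, 4)) = 1*(8*(-5 + 2*1)) = 1*(8*(-5 + 2)) = 1*(8*(-3)) = 1*(-24) = -24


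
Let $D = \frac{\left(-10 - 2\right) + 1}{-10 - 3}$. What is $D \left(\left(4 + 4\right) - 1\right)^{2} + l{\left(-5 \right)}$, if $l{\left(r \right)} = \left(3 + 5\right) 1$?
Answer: $\frac{643}{13} \approx 49.462$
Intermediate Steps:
$D = \frac{11}{13}$ ($D = \frac{-12 + 1}{-13} = \left(-11\right) \left(- \frac{1}{13}\right) = \frac{11}{13} \approx 0.84615$)
$l{\left(r \right)} = 8$ ($l{\left(r \right)} = 8 \cdot 1 = 8$)
$D \left(\left(4 + 4\right) - 1\right)^{2} + l{\left(-5 \right)} = \frac{11 \left(\left(4 + 4\right) - 1\right)^{2}}{13} + 8 = \frac{11 \left(8 - 1\right)^{2}}{13} + 8 = \frac{11 \cdot 7^{2}}{13} + 8 = \frac{11}{13} \cdot 49 + 8 = \frac{539}{13} + 8 = \frac{643}{13}$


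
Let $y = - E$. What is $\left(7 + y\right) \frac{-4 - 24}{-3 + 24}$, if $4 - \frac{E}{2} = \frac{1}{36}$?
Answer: $\frac{34}{27} \approx 1.2593$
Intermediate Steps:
$E = \frac{143}{18}$ ($E = 8 - \frac{2}{36} = 8 - \frac{1}{18} = \frac{143}{18} \approx 7.9444$)
$y = - \frac{143}{18}$ ($y = \left(-1\right) \frac{143}{18} = - \frac{143}{18} \approx -7.9444$)
$\left(7 + y\right) \frac{-4 - 24}{-3 + 24} = \left(7 - \frac{143}{18}\right) \frac{-4 - 24}{-3 + 24} = - \frac{17 \left(- \frac{28}{21}\right)}{18} = - \frac{17 \left(\left(-28\right) \frac{1}{21}\right)}{18} = \left(- \frac{17}{18}\right) \left(- \frac{4}{3}\right) = \frac{34}{27}$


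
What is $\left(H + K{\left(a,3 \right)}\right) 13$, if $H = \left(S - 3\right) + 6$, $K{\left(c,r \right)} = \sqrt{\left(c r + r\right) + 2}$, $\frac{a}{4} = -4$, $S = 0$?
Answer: $39 + 13 i \sqrt{43} \approx 39.0 + 85.247 i$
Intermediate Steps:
$a = -16$ ($a = 4 \left(-4\right) = -16$)
$K{\left(c,r \right)} = \sqrt{2 + r + c r}$ ($K{\left(c,r \right)} = \sqrt{\left(r + c r\right) + 2} = \sqrt{2 + r + c r}$)
$H = 3$ ($H = \left(0 - 3\right) + 6 = -3 + 6 = 3$)
$\left(H + K{\left(a,3 \right)}\right) 13 = \left(3 + \sqrt{2 + 3 - 48}\right) 13 = \left(3 + \sqrt{-43}\right) 13 = \left(3 + i \sqrt{43}\right) 13 = 39 + 13 i \sqrt{43}$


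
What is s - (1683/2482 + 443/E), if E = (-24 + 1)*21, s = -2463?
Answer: -173668973/70518 ≈ -2462.8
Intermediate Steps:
E = -483 (E = -23*21 = -483)
s - (1683/2482 + 443/E) = -2463 - (1683/2482 + 443/(-483)) = -2463 - (1683*(1/2482) + 443*(-1/483)) = -2463 - (99/146 - 443/483) = -2463 - 1*(-16861/70518) = -2463 + 16861/70518 = -173668973/70518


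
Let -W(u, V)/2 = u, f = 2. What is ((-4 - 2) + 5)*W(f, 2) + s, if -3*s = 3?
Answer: 3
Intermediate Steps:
W(u, V) = -2*u
s = -1 (s = -⅓*3 = -1)
((-4 - 2) + 5)*W(f, 2) + s = ((-4 - 2) + 5)*(-2*2) - 1 = (-6 + 5)*(-4) - 1 = -1*(-4) - 1 = 4 - 1 = 3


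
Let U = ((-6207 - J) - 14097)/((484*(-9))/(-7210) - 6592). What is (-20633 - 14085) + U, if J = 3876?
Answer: -412440661088/11880991 ≈ -34714.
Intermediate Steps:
U = 43584450/11880991 (U = ((-6207 - 1*3876) - 14097)/((484*(-9))/(-7210) - 6592) = ((-6207 - 3876) - 14097)/(-4356*(-1/7210) - 6592) = (-10083 - 14097)/(2178/3605 - 6592) = -24180/(-23761982/3605) = -24180*(-3605/23761982) = 43584450/11880991 ≈ 3.6684)
(-20633 - 14085) + U = (-20633 - 14085) + 43584450/11880991 = -34718 + 43584450/11880991 = -412440661088/11880991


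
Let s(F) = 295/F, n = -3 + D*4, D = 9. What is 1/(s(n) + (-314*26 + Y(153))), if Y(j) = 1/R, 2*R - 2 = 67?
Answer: -253/2063223 ≈ -0.00012262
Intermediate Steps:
R = 69/2 (R = 1 + (½)*67 = 1 + 67/2 = 69/2 ≈ 34.500)
n = 33 (n = -3 + 9*4 = -3 + 36 = 33)
Y(j) = 2/69 (Y(j) = 1/(69/2) = 2/69)
1/(s(n) + (-314*26 + Y(153))) = 1/(295/33 + (-314*26 + 2/69)) = 1/(295*(1/33) + (-8164 + 2/69)) = 1/(295/33 - 563314/69) = 1/(-2063223/253) = -253/2063223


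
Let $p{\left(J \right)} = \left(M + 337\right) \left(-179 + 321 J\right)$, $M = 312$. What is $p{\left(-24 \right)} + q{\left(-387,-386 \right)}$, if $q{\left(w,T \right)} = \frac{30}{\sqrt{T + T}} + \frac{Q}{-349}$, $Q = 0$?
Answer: $-5116067 - \frac{15 i \sqrt{193}}{193} \approx -5.1161 \cdot 10^{6} - 1.0797 i$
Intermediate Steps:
$p{\left(J \right)} = -116171 + 208329 J$ ($p{\left(J \right)} = \left(312 + 337\right) \left(-179 + 321 J\right) = 649 \left(-179 + 321 J\right) = -116171 + 208329 J$)
$q{\left(w,T \right)} = \frac{15 \sqrt{2}}{\sqrt{T}}$ ($q{\left(w,T \right)} = \frac{30}{\sqrt{T + T}} + \frac{0}{-349} = \frac{30}{\sqrt{2 T}} + 0 \left(- \frac{1}{349}\right) = \frac{30}{\sqrt{2} \sqrt{T}} + 0 = 30 \frac{\sqrt{2}}{2 \sqrt{T}} + 0 = \frac{15 \sqrt{2}}{\sqrt{T}} + 0 = \frac{15 \sqrt{2}}{\sqrt{T}}$)
$p{\left(-24 \right)} + q{\left(-387,-386 \right)} = \left(-116171 + 208329 \left(-24\right)\right) + \frac{15 \sqrt{2}}{i \sqrt{386}} = \left(-116171 - 4999896\right) + 15 \sqrt{2} \left(- \frac{i \sqrt{386}}{386}\right) = -5116067 - \frac{15 i \sqrt{193}}{193}$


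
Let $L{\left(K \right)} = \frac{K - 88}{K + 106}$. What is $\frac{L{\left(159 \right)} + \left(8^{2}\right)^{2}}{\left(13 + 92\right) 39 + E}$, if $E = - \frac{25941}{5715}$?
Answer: $\frac{413579691}{412993384} \approx 1.0014$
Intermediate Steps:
$E = - \frac{8647}{1905}$ ($E = \left(-25941\right) \frac{1}{5715} = - \frac{8647}{1905} \approx -4.5391$)
$L{\left(K \right)} = \frac{-88 + K}{106 + K}$
$\frac{L{\left(159 \right)} + \left(8^{2}\right)^{2}}{\left(13 + 92\right) 39 + E} = \frac{\frac{-88 + 159}{106 + 159} + \left(8^{2}\right)^{2}}{\left(13 + 92\right) 39 - \frac{8647}{1905}} = \frac{\frac{1}{265} \cdot 71 + 64^{2}}{105 \cdot 39 - \frac{8647}{1905}} = \frac{\frac{1}{265} \cdot 71 + 4096}{4095 - \frac{8647}{1905}} = \frac{\frac{71}{265} + 4096}{\frac{7792328}{1905}} = \frac{1085511}{265} \cdot \frac{1905}{7792328} = \frac{413579691}{412993384}$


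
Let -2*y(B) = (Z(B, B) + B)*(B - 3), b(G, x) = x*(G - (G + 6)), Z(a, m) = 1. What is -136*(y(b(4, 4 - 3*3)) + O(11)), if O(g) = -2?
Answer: 57188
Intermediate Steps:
b(G, x) = -6*x (b(G, x) = x*(G - (6 + G)) = x*(G + (-6 - G)) = x*(-6) = -6*x)
y(B) = -(1 + B)*(-3 + B)/2 (y(B) = -(1 + B)*(B - 3)/2 = -(1 + B)*(-3 + B)/2)
-136*(y(b(4, 4 - 3*3)) + O(11)) = -136*((3/2 - 6*(4 - 3*3) - 36*(4 - 3*3)²/2) - 2) = -136*((3/2 - 6*(4 - 9) - 36*(4 - 9)²/2) - 2) = -136*((3/2 - 6*(-5) - (-6*(-5))²/2) - 2) = -136*((3/2 + 30 - ½*30²) - 2) = -136*((3/2 + 30 - ½*900) - 2) = -136*((3/2 + 30 - 450) - 2) = -136*(-837/2 - 2) = -136*(-841/2) = 57188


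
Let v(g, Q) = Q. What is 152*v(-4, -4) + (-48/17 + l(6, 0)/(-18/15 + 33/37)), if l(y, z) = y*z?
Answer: -10384/17 ≈ -610.82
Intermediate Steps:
152*v(-4, -4) + (-48/17 + l(6, 0)/(-18/15 + 33/37)) = 152*(-4) + (-48/17 + (6*0)/(-18/15 + 33/37)) = -608 + (-48*1/17 + 0/(-18*1/15 + 33*(1/37))) = -608 + (-48/17 + 0/(-6/5 + 33/37)) = -608 + (-48/17 + 0/(-57/185)) = -608 + (-48/17 + 0*(-185/57)) = -608 + (-48/17 + 0) = -608 - 48/17 = -10384/17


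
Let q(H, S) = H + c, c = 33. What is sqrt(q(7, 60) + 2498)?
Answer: 3*sqrt(282) ≈ 50.379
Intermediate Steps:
q(H, S) = 33 + H (q(H, S) = H + 33 = 33 + H)
sqrt(q(7, 60) + 2498) = sqrt((33 + 7) + 2498) = sqrt(40 + 2498) = sqrt(2538) = 3*sqrt(282)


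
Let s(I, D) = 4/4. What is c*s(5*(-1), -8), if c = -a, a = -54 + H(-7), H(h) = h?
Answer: 61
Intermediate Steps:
s(I, D) = 1 (s(I, D) = 4*(¼) = 1)
a = -61 (a = -54 - 7 = -61)
c = 61 (c = -1*(-61) = 61)
c*s(5*(-1), -8) = 61*1 = 61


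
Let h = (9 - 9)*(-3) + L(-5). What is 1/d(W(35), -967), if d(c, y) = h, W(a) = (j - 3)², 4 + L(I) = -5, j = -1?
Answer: -⅑ ≈ -0.11111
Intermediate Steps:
L(I) = -9 (L(I) = -4 - 5 = -9)
W(a) = 16 (W(a) = (-1 - 3)² = (-4)² = 16)
h = -9 (h = (9 - 9)*(-3) - 9 = 0*(-3) - 9 = 0 - 9 = -9)
d(c, y) = -9
1/d(W(35), -967) = 1/(-9) = -⅑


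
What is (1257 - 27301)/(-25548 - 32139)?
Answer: 26044/57687 ≈ 0.45147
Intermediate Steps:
(1257 - 27301)/(-25548 - 32139) = -26044/(-57687) = -26044*(-1/57687) = 26044/57687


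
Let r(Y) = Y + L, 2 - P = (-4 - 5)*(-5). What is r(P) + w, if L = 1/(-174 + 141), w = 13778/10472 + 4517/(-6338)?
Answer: -2111973275/49778652 ≈ -42.427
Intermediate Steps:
w = 10005735/16592884 (w = 13778*(1/10472) + 4517*(-1/6338) = 6889/5236 - 4517/6338 = 10005735/16592884 ≈ 0.60301)
P = -43 (P = 2 - (-4 - 5)*(-5) = 2 - (-9)*(-5) = 2 - 1*45 = 2 - 45 = -43)
L = -1/33 (L = 1/(-33) = -1/33 ≈ -0.030303)
r(Y) = -1/33 + Y (r(Y) = Y - 1/33 = -1/33 + Y)
r(P) + w = (-1/33 - 43) + 10005735/16592884 = -1420/33 + 10005735/16592884 = -2111973275/49778652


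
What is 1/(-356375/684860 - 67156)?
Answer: -136972/9198562907 ≈ -1.4891e-5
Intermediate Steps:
1/(-356375/684860 - 67156) = 1/(-356375*1/684860 - 67156) = 1/(-71275/136972 - 67156) = 1/(-9198562907/136972) = -136972/9198562907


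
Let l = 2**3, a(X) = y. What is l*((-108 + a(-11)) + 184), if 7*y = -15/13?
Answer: 55208/91 ≈ 606.68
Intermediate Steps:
y = -15/91 (y = (-15/13)/7 = (-15*1/13)/7 = (1/7)*(-15/13) = -15/91 ≈ -0.16484)
a(X) = -15/91
l = 8
l*((-108 + a(-11)) + 184) = 8*((-108 - 15/91) + 184) = 8*(-9843/91 + 184) = 8*(6901/91) = 55208/91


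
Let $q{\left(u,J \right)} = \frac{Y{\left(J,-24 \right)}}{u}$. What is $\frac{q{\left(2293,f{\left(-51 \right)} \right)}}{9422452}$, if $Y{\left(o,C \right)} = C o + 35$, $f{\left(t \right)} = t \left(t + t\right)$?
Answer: $- \frac{9601}{1661975572} \approx -5.7769 \cdot 10^{-6}$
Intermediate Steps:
$f{\left(t \right)} = 2 t^{2}$ ($f{\left(t \right)} = t 2 t = 2 t^{2}$)
$Y{\left(o,C \right)} = 35 + C o$
$q{\left(u,J \right)} = \frac{35 - 24 J}{u}$
$\frac{q{\left(2293,f{\left(-51 \right)} \right)}}{9422452} = \frac{\frac{1}{2293} \left(35 - 24 \cdot 2 \left(-51\right)^{2}\right)}{9422452} = \frac{35 - 24 \cdot 2 \cdot 2601}{2293} \cdot \frac{1}{9422452} = \frac{35 - 124848}{2293} \cdot \frac{1}{9422452} = \frac{1}{2293} \left(-124813\right) \frac{1}{9422452} = \left(- \frac{124813}{2293}\right) \frac{1}{9422452} = - \frac{9601}{1661975572}$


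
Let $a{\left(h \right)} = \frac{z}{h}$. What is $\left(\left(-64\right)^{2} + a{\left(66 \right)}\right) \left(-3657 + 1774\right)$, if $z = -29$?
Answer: $- \frac{508988081}{66} \approx -7.7119 \cdot 10^{6}$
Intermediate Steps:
$a{\left(h \right)} = - \frac{29}{h}$
$\left(\left(-64\right)^{2} + a{\left(66 \right)}\right) \left(-3657 + 1774\right) = \left(\left(-64\right)^{2} - \frac{29}{66}\right) \left(-3657 + 1774\right) = \left(4096 - \frac{29}{66}\right) \left(-1883\right) = \frac{270307}{66} \left(-1883\right) = - \frac{508988081}{66}$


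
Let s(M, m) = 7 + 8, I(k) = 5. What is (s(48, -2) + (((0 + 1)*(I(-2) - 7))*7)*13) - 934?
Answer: -1101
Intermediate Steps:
s(M, m) = 15
(s(48, -2) + (((0 + 1)*(I(-2) - 7))*7)*13) - 934 = (15 + (((0 + 1)*(5 - 7))*7)*13) - 934 = (15 + ((1*(-2))*7)*13) - 934 = (15 - 2*7*13) - 934 = (15 - 14*13) - 934 = (15 - 182) - 934 = -167 - 934 = -1101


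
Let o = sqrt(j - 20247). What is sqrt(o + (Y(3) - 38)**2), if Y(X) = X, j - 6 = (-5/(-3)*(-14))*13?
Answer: sqrt(11025 + 3*I*sqrt(184899))/3 ≈ 35.06 + 2.0441*I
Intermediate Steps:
j = -892/3 (j = 6 + (-5/(-3)*(-14))*13 = 6 + (-5*(-1/3)*(-14))*13 = 6 + ((5/3)*(-14))*13 = 6 - 70/3*13 = 6 - 910/3 = -892/3 ≈ -297.33)
o = I*sqrt(184899)/3 (o = sqrt(-892/3 - 20247) = sqrt(-61633/3) = I*sqrt(184899)/3 ≈ 143.33*I)
sqrt(o + (Y(3) - 38)**2) = sqrt(I*sqrt(184899)/3 + (3 - 38)**2) = sqrt(I*sqrt(184899)/3 + (-35)**2) = sqrt(I*sqrt(184899)/3 + 1225) = sqrt(1225 + I*sqrt(184899)/3)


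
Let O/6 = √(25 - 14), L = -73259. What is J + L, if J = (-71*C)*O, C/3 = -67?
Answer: -73259 + 85626*√11 ≈ 2.1073e+5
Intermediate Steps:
C = -201 (C = 3*(-67) = -201)
O = 6*√11 (O = 6*√(25 - 14) = 6*√11 ≈ 19.900)
J = 85626*√11 (J = (-71*(-201))*(6*√11) = 14271*(6*√11) = 85626*√11 ≈ 2.8399e+5)
J + L = 85626*√11 - 73259 = -73259 + 85626*√11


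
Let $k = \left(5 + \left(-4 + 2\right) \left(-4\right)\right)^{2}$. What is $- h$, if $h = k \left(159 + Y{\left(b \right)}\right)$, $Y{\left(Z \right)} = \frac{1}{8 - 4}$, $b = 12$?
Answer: $- \frac{107653}{4} \approx -26913.0$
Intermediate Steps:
$k = 169$ ($k = \left(5 - -8\right)^{2} = \left(5 + 8\right)^{2} = 13^{2} = 169$)
$Y{\left(Z \right)} = \frac{1}{4}$
$h = \frac{107653}{4}$ ($h = 169 \left(159 + \frac{1}{4}\right) = 169 \cdot \frac{637}{4} = \frac{107653}{4} \approx 26913.0$)
$- h = \left(-1\right) \frac{107653}{4} = - \frac{107653}{4}$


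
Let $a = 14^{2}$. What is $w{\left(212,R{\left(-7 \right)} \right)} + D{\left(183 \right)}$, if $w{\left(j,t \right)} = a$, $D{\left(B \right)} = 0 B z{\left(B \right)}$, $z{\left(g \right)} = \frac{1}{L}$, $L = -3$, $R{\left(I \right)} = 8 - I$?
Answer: $196$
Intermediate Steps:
$a = 196$
$z{\left(g \right)} = - \frac{1}{3}$ ($z{\left(g \right)} = \frac{1}{-3} = - \frac{1}{3}$)
$D{\left(B \right)} = 0$ ($D{\left(B \right)} = 0 B \left(- \frac{1}{3}\right) = 0 \left(- \frac{1}{3}\right) = 0$)
$w{\left(j,t \right)} = 196$
$w{\left(212,R{\left(-7 \right)} \right)} + D{\left(183 \right)} = 196 + 0 = 196$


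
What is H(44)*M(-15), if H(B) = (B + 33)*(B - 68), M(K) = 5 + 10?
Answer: -27720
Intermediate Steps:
M(K) = 15
H(B) = (-68 + B)*(33 + B) (H(B) = (33 + B)*(-68 + B) = (-68 + B)*(33 + B))
H(44)*M(-15) = (-2244 + 44² - 35*44)*15 = (-2244 + 1936 - 1540)*15 = -1848*15 = -27720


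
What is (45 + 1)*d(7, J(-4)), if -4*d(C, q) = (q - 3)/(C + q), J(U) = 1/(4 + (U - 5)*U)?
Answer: 2737/562 ≈ 4.8701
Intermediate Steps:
J(U) = 1/(4 + U*(-5 + U)) (J(U) = 1/(4 + (-5 + U)*U) = 1/(4 + U*(-5 + U)))
d(C, q) = -(-3 + q)/(4*(C + q)) (d(C, q) = -(q - 3)/(4*(C + q)) = -(-3 + q)/(4*(C + q)))
(45 + 1)*d(7, J(-4)) = (45 + 1)*((3 - 1/(4 + (-4)² - 5*(-4)))/(4*(7 + 1/(4 + (-4)² - 5*(-4))))) = 46*((3 - 1/(4 + 16 + 20))/(4*(7 + 1/(4 + 16 + 20)))) = 46*((3 - 1/40)/(4*(7 + 1/40))) = 46*((3 - 1*1/40)/(4*(7 + 1/40))) = 46*((3 - 1/40)/(4*(281/40))) = 46*((¼)*(40/281)*(119/40)) = 46*(119/1124) = 2737/562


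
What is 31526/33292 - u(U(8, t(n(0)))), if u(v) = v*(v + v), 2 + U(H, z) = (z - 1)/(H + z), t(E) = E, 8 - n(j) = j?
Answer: -4193043/1065344 ≈ -3.9359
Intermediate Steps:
n(j) = 8 - j
U(H, z) = -2 + (-1 + z)/(H + z) (U(H, z) = -2 + (z - 1)/(H + z) = -2 + (-1 + z)/(H + z))
u(v) = 2*v² (u(v) = v*(2*v) = 2*v²)
31526/33292 - u(U(8, t(n(0)))) = 31526/33292 - 2*((-1 - (8 - 1*0) - 2*8)/(8 + (8 - 1*0)))² = 31526*(1/33292) - 2*((-1 - (8 + 0) - 16)/(8 + (8 + 0)))² = 15763/16646 - 2*((-1 - 1*8 - 16)/(8 + 8))² = 15763/16646 - 2*((-1 - 8 - 16)/16)² = 15763/16646 - 2*((1/16)*(-25))² = 15763/16646 - 2*(-25/16)² = 15763/16646 - 2*625/256 = 15763/16646 - 1*625/128 = 15763/16646 - 625/128 = -4193043/1065344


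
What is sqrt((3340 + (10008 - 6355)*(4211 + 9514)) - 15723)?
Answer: sqrt(50125042) ≈ 7079.9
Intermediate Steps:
sqrt((3340 + (10008 - 6355)*(4211 + 9514)) - 15723) = sqrt((3340 + 3653*13725) - 15723) = sqrt((3340 + 50137425) - 15723) = sqrt(50140765 - 15723) = sqrt(50125042)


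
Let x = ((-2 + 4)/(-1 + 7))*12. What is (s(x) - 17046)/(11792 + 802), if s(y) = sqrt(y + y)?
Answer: -2841/2099 + sqrt(2)/6297 ≈ -1.3533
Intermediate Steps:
x = 4 (x = (2/6)*12 = (2*(1/6))*12 = (1/3)*12 = 4)
s(y) = sqrt(2)*sqrt(y) (s(y) = sqrt(2*y) = sqrt(2)*sqrt(y))
(s(x) - 17046)/(11792 + 802) = (sqrt(2)*sqrt(4) - 17046)/(11792 + 802) = (sqrt(2)*2 - 17046)/12594 = (2*sqrt(2) - 17046)*(1/12594) = (-17046 + 2*sqrt(2))*(1/12594) = -2841/2099 + sqrt(2)/6297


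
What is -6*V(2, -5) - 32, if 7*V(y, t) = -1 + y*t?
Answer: -158/7 ≈ -22.571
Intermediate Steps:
V(y, t) = -⅐ + t*y/7 (V(y, t) = (-1 + y*t)/7 = (-1 + t*y)/7 = -⅐ + t*y/7)
-6*V(2, -5) - 32 = -6*(-⅐ + (⅐)*(-5)*2) - 32 = -6*(-⅐ - 10/7) - 32 = -6*(-11/7) - 32 = 66/7 - 32 = -158/7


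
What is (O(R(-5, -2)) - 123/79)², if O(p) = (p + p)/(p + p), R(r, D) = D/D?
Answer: 1936/6241 ≈ 0.31021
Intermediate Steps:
R(r, D) = 1
O(p) = 1 (O(p) = (2*p)/((2*p)) = (2*p)*(1/(2*p)) = 1)
(O(R(-5, -2)) - 123/79)² = (1 - 123/79)² = (-44/79)² = 1936/6241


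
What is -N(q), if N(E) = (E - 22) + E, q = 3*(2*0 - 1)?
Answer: 28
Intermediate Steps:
q = -3 (q = 3*(0 - 1) = 3*(-1) = -3)
N(E) = -22 + 2*E (N(E) = (-22 + E) + E = -22 + 2*E)
-N(q) = -(-22 + 2*(-3)) = -(-22 - 6) = -1*(-28) = 28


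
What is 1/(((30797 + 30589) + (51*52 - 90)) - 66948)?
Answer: -1/3000 ≈ -0.00033333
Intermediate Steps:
1/(((30797 + 30589) + (51*52 - 90)) - 66948) = 1/((61386 + (2652 - 90)) - 66948) = 1/((61386 + 2562) - 66948) = 1/(63948 - 66948) = 1/(-3000) = -1/3000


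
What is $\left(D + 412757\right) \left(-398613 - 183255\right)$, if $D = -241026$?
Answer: $-99924773508$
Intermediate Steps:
$\left(D + 412757\right) \left(-398613 - 183255\right) = \left(-241026 + 412757\right) \left(-398613 - 183255\right) = 171731 \left(-581868\right) = -99924773508$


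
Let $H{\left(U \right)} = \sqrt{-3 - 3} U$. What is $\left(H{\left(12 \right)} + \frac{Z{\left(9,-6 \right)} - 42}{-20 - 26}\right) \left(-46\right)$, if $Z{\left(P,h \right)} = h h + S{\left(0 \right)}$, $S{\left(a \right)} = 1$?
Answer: $-5 - 552 i \sqrt{6} \approx -5.0 - 1352.1 i$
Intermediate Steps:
$Z{\left(P,h \right)} = 1 + h^{2}$ ($Z{\left(P,h \right)} = h h + 1 = h^{2} + 1 = 1 + h^{2}$)
$H{\left(U \right)} = i U \sqrt{6}$ ($H{\left(U \right)} = \sqrt{-6} U = i \sqrt{6} U = i U \sqrt{6}$)
$\left(H{\left(12 \right)} + \frac{Z{\left(9,-6 \right)} - 42}{-20 - 26}\right) \left(-46\right) = \left(i 12 \sqrt{6} + \frac{\left(1 + \left(-6\right)^{2}\right) - 42}{-20 - 26}\right) \left(-46\right) = \left(12 i \sqrt{6} + \frac{\left(1 + 36\right) - 42}{-46}\right) \left(-46\right) = \left(12 i \sqrt{6} + \left(37 - 42\right) \left(- \frac{1}{46}\right)\right) \left(-46\right) = \left(12 i \sqrt{6} - - \frac{5}{46}\right) \left(-46\right) = \left(12 i \sqrt{6} + \frac{5}{46}\right) \left(-46\right) = \left(\frac{5}{46} + 12 i \sqrt{6}\right) \left(-46\right) = -5 - 552 i \sqrt{6}$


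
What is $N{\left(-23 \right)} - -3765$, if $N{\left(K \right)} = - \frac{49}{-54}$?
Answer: $\frac{203359}{54} \approx 3765.9$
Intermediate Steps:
$N{\left(K \right)} = \frac{49}{54}$ ($N{\left(K \right)} = \left(-49\right) \left(- \frac{1}{54}\right) = \frac{49}{54}$)
$N{\left(-23 \right)} - -3765 = \frac{49}{54} - -3765 = \frac{49}{54} + 3765 = \frac{203359}{54}$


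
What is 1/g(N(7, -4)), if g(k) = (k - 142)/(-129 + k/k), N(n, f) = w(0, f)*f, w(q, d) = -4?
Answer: 64/63 ≈ 1.0159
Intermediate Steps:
N(n, f) = -4*f
g(k) = 71/64 - k/128 (g(k) = (-142 + k)/(-129 + 1) = (-142 + k)/(-128) = (-142 + k)*(-1/128) = 71/64 - k/128)
1/g(N(7, -4)) = 1/(71/64 - (-1)*(-4)/32) = 1/(71/64 - 1/128*16) = 1/(71/64 - ⅛) = 1/(63/64) = 64/63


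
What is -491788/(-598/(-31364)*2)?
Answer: -3856109708/299 ≈ -1.2897e+7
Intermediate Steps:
-491788/(-598/(-31364)*2) = -491788/(-598*(-1/31364)*2) = -491788/((299/15682)*2) = -491788/299/7841 = -491788*7841/299 = -3856109708/299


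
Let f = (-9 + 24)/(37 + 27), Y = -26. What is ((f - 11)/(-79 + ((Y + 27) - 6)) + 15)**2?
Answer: 6614406241/28901376 ≈ 228.86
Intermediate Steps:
f = 15/64 ≈ 0.23438
((f - 11)/(-79 + ((Y + 27) - 6)) + 15)**2 = ((15/64 - 11)/(-79 + ((-26 + 27) - 6)) + 15)**2 = (-689/(64*(-79 + (1 - 6))) + 15)**2 = (-689/(64*(-79 - 5)) + 15)**2 = (-689/64/(-84) + 15)**2 = (-689/64*(-1/84) + 15)**2 = (689/5376 + 15)**2 = (81329/5376)**2 = 6614406241/28901376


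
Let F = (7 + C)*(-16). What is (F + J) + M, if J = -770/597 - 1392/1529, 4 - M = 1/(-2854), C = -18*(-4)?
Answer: -3288242990023/2605168302 ≈ -1262.2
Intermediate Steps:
C = 72
F = -1264 (F = (7 + 72)*(-16) = 79*(-16) = -1264)
M = 11417/2854 (M = 4 - 1/(-2854) = 4 - 1*(-1/2854) = 4 + 1/2854 = 11417/2854 ≈ 4.0004)
J = -2008354/912813 (J = -770*1/597 - 1392*1/1529 = -770/597 - 1392/1529 = -2008354/912813 ≈ -2.2002)
(F + J) + M = (-1264 - 2008354/912813) + 11417/2854 = -1155803986/912813 + 11417/2854 = -3288242990023/2605168302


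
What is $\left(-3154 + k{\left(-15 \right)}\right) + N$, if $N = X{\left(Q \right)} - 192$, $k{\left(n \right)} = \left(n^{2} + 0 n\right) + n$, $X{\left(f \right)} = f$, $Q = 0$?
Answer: $-3136$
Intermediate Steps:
$k{\left(n \right)} = n + n^{2}$ ($k{\left(n \right)} = \left(n^{2} + 0\right) + n = n^{2} + n = n + n^{2}$)
$N = -192$ ($N = 0 - 192 = -192$)
$\left(-3154 + k{\left(-15 \right)}\right) + N = \left(-3154 - 15 \left(1 - 15\right)\right) - 192 = \left(-3154 - -210\right) - 192 = \left(-3154 + 210\right) - 192 = -2944 - 192 = -3136$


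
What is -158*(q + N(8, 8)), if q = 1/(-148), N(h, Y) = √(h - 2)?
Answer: 79/74 - 158*√6 ≈ -385.95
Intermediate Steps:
N(h, Y) = √(-2 + h)
q = -1/148 ≈ -0.0067568
-158*(q + N(8, 8)) = -158*(-1/148 + √(-2 + 8)) = -158*(-1/148 + √6) = 79/74 - 158*√6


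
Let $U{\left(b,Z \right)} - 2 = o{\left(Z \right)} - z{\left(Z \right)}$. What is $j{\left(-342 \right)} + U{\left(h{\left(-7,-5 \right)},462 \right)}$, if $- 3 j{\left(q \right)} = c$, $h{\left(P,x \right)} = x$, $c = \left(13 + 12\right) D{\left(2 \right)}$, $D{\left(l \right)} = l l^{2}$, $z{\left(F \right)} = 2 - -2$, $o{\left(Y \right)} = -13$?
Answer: $- \frac{245}{3} \approx -81.667$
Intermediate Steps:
$z{\left(F \right)} = 4$ ($z{\left(F \right)} = 2 + 2 = 4$)
$D{\left(l \right)} = l^{3}$
$c = 200$ ($c = \left(13 + 12\right) 2^{3} = 25 \cdot 8 = 200$)
$U{\left(b,Z \right)} = -15$ ($U{\left(b,Z \right)} = 2 - 17 = -15$)
$j{\left(q \right)} = - \frac{200}{3}$ ($j{\left(q \right)} = \left(- \frac{1}{3}\right) 200 = - \frac{200}{3}$)
$j{\left(-342 \right)} + U{\left(h{\left(-7,-5 \right)},462 \right)} = - \frac{200}{3} - 15 = - \frac{245}{3}$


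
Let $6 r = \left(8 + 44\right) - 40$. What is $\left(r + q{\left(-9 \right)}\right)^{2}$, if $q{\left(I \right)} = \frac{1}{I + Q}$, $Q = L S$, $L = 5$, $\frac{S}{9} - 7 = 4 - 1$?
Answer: $\frac{779689}{194481} \approx 4.0091$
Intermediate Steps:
$S = 90$ ($S = 63 + 9 \left(4 - 1\right) = 63 + 9 \cdot 3 = 63 + 27 = 90$)
$Q = 450$ ($Q = 5 \cdot 90 = 450$)
$q{\left(I \right)} = \frac{1}{450 + I}$ ($q{\left(I \right)} = \frac{1}{I + 450} = \frac{1}{450 + I}$)
$r = 2$ ($r = \frac{\left(8 + 44\right) - 40}{6} = \frac{52 - 40}{6} = \frac{1}{6} \cdot 12 = 2$)
$\left(r + q{\left(-9 \right)}\right)^{2} = \left(2 + \frac{1}{450 - 9}\right)^{2} = \left(2 + \frac{1}{441}\right)^{2} = \left(\frac{883}{441}\right)^{2} = \frac{779689}{194481}$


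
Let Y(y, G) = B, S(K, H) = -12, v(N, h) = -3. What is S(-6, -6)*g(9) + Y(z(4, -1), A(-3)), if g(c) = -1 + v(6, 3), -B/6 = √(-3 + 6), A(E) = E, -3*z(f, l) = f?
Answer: 48 - 6*√3 ≈ 37.608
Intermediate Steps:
z(f, l) = -f/3
B = -6*√3 (B = -6*√(-3 + 6) = -6*√3 ≈ -10.392)
g(c) = -4 (g(c) = -1 - 3 = -4)
Y(y, G) = -6*√3
S(-6, -6)*g(9) + Y(z(4, -1), A(-3)) = -12*(-4) - 6*√3 = 48 - 6*√3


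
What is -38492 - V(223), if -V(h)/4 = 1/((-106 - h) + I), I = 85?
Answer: -2348013/61 ≈ -38492.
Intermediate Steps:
V(h) = -4/(-21 - h) (V(h) = -4/((-106 - h) + 85) = -4/(-21 - h))
-38492 - V(223) = -38492 - 4/(21 + 223) = -38492 - 4/244 = -38492 - 1*1/61 = -38492 - 1/61 = -2348013/61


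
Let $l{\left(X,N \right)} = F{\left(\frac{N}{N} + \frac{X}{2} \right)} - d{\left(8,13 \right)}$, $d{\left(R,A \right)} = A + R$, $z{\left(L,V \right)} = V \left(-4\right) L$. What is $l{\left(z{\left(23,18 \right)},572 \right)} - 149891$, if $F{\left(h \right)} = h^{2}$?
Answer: $534017$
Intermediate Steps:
$z{\left(L,V \right)} = - 4 L V$ ($z{\left(L,V \right)} = - 4 V L = - 4 L V$)
$l{\left(X,N \right)} = -21 + \left(1 + \frac{X}{2}\right)^{2}$ ($l{\left(X,N \right)} = \left(\frac{N}{N} + \frac{X}{2}\right)^{2} - \left(13 + 8\right) = \left(1 + X \frac{1}{2}\right)^{2} - 21 = \left(1 + \frac{X}{2}\right)^{2} - 21 = -21 + \left(1 + \frac{X}{2}\right)^{2}$)
$l{\left(z{\left(23,18 \right)},572 \right)} - 149891 = \left(-21 + \frac{\left(2 - 92 \cdot 18\right)^{2}}{4}\right) - 149891 = \left(-21 + \frac{\left(2 - 1656\right)^{2}}{4}\right) - 149891 = \left(-21 + \frac{\left(-1654\right)^{2}}{4}\right) - 149891 = \left(-21 + \frac{1}{4} \cdot 2735716\right) - 149891 = \left(-21 + 683929\right) - 149891 = 683908 - 149891 = 534017$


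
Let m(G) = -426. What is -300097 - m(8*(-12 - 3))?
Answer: -299671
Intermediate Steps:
-300097 - m(8*(-12 - 3)) = -300097 - 1*(-426) = -300097 + 426 = -299671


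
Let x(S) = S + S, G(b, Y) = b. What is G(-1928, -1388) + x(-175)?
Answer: -2278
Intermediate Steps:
x(S) = 2*S
G(-1928, -1388) + x(-175) = -1928 + 2*(-175) = -1928 - 350 = -2278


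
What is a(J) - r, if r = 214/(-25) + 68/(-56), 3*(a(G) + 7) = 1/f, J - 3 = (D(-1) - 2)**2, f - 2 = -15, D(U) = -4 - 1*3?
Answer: 37519/13650 ≈ 2.7486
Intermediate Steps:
D(U) = -7 (D(U) = -4 - 3 = -7)
f = -13 (f = 2 - 15 = -13)
J = 84 (J = 3 + (-7 - 2)**2 = 3 + (-9)**2 = 3 + 81 = 84)
a(G) = -274/39 (a(G) = -7 + (1/3)/(-13) = -7 + (1/3)*(-1/13) = -7 - 1/39 = -274/39)
r = -3421/350 (r = 214*(-1/25) + 68*(-1/56) = -214/25 - 17/14 = -3421/350 ≈ -9.7743)
a(J) - r = -274/39 - 1*(-3421/350) = -274/39 + 3421/350 = 37519/13650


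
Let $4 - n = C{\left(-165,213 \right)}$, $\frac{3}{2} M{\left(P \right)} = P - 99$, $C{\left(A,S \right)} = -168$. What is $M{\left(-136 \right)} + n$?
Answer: $\frac{46}{3} \approx 15.333$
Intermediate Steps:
$M{\left(P \right)} = -66 + \frac{2 P}{3}$ ($M{\left(P \right)} = \frac{2 \left(P - 99\right)}{3} = \frac{2 \left(-99 + P\right)}{3} = -66 + \frac{2 P}{3}$)
$n = 172$ ($n = 4 - -168 = 4 + 168 = 172$)
$M{\left(-136 \right)} + n = \left(-66 + \frac{2}{3} \left(-136\right)\right) + 172 = \left(-66 - \frac{272}{3}\right) + 172 = - \frac{470}{3} + 172 = \frac{46}{3}$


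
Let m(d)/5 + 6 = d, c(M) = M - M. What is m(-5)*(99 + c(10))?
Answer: -5445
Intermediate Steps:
c(M) = 0
m(d) = -30 + 5*d
m(-5)*(99 + c(10)) = (-30 + 5*(-5))*(99 + 0) = (-30 - 25)*99 = -55*99 = -5445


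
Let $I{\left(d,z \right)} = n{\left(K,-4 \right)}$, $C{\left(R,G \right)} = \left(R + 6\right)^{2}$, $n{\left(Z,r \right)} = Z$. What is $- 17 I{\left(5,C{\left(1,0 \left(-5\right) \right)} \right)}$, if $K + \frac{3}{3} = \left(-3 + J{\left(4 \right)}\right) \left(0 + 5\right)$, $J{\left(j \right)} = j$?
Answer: $-68$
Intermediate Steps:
$K = 4$ ($K = -1 + \left(-3 + 4\right) \left(0 + 5\right) = -1 + 1 \cdot 5 = -1 + 5 = 4$)
$C{\left(R,G \right)} = \left(6 + R\right)^{2}$
$I{\left(d,z \right)} = 4$
$- 17 I{\left(5,C{\left(1,0 \left(-5\right) \right)} \right)} = \left(-17\right) 4 = -68$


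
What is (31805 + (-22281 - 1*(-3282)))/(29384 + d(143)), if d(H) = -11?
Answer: 12806/29373 ≈ 0.43598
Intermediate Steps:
(31805 + (-22281 - 1*(-3282)))/(29384 + d(143)) = (31805 + (-22281 - 1*(-3282)))/(29384 - 11) = (31805 + (-22281 + 3282))/29373 = (31805 - 18999)*(1/29373) = 12806*(1/29373) = 12806/29373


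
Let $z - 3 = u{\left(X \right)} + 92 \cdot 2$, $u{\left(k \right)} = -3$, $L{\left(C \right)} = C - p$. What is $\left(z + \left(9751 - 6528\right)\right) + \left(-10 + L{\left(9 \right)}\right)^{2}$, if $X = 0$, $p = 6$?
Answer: $3456$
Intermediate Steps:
$L{\left(C \right)} = -6 + C$ ($L{\left(C \right)} = C - 6 = -6 + C$)
$z = 184$ ($z = 3 + \left(-3 + 92 \cdot 2\right) = 3 + \left(-3 + 184\right) = 3 + 181 = 184$)
$\left(z + \left(9751 - 6528\right)\right) + \left(-10 + L{\left(9 \right)}\right)^{2} = \left(184 + \left(9751 - 6528\right)\right) + \left(-10 + \left(-6 + 9\right)\right)^{2} = \left(184 + \left(9751 - 6528\right)\right) + \left(-10 + 3\right)^{2} = \left(184 + \left(9751 - 6528\right)\right) + \left(-7\right)^{2} = \left(184 + 3223\right) + 49 = 3407 + 49 = 3456$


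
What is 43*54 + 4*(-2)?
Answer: 2314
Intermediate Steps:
43*54 + 4*(-2) = 2322 - 8 = 2314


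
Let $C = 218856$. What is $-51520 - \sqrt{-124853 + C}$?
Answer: $-51520 - \sqrt{94003} \approx -51827.0$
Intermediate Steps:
$-51520 - \sqrt{-124853 + C} = -51520 - \sqrt{-124853 + 218856} = -51520 - \sqrt{94003}$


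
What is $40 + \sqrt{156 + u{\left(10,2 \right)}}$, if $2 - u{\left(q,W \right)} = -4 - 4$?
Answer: $40 + \sqrt{166} \approx 52.884$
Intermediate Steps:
$u{\left(q,W \right)} = 10$ ($u{\left(q,W \right)} = 2 - \left(-4 - 4\right) = 2 - -8 = 2 + 8 = 10$)
$40 + \sqrt{156 + u{\left(10,2 \right)}} = 40 + \sqrt{156 + 10} = 40 + \sqrt{166}$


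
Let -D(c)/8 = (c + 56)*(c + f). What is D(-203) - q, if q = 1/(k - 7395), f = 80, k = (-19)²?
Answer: -1017454031/7034 ≈ -1.4465e+5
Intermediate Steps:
k = 361
q = -1/7034 (q = 1/(361 - 7395) = 1/(-7034) = -1/7034 ≈ -0.00014217)
D(c) = -8*(56 + c)*(80 + c) (D(c) = -8*(c + 56)*(c + 80) = -8*(56 + c)*(80 + c))
D(-203) - q = (-35840 - 1088*(-203) - 8*(-203)²) - 1*(-1/7034) = (-35840 + 220864 - 8*41209) + 1/7034 = (-35840 + 220864 - 329672) + 1/7034 = -144648 + 1/7034 = -1017454031/7034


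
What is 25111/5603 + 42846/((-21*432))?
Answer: -2043191/8471736 ≈ -0.24118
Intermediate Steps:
25111/5603 + 42846/((-21*432)) = 25111*(1/5603) + 42846/(-9072) = 25111/5603 + 42846*(-1/9072) = 25111/5603 - 7141/1512 = -2043191/8471736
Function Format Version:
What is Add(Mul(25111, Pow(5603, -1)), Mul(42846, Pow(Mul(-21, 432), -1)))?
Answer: Rational(-2043191, 8471736) ≈ -0.24118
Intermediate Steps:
Add(Mul(25111, Pow(5603, -1)), Mul(42846, Pow(Mul(-21, 432), -1))) = Add(Mul(25111, Rational(1, 5603)), Mul(42846, Pow(-9072, -1))) = Add(Rational(25111, 5603), Mul(42846, Rational(-1, 9072))) = Add(Rational(25111, 5603), Rational(-7141, 1512)) = Rational(-2043191, 8471736)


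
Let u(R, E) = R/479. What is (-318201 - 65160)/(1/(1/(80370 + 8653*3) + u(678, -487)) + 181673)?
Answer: -27637085249301/13097137459684 ≈ -2.1102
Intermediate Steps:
u(R, E) = R/479 (u(R, E) = R*(1/479) = R/479)
(-318201 - 65160)/(1/(1/(80370 + 8653*3) + u(678, -487)) + 181673) = (-318201 - 65160)/(1/(1/(80370 + 8653*3) + (1/479)*678) + 181673) = -383361/(1/(1/(80370 + 25959) + 678/479) + 181673) = -383361/(1/(1/106329 + 678/479) + 181673) = -383361/(1/(72091541/50931591) + 181673) = -383361/(50931591/72091541 + 181673) = -383361/13097137459684/72091541 = -383361*72091541/13097137459684 = -27637085249301/13097137459684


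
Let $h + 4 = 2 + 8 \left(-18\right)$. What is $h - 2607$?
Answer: $-2753$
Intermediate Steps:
$h = -146$ ($h = -4 + \left(2 + 8 \left(-18\right)\right) = -4 + \left(2 - 144\right) = -4 - 142 = -146$)
$h - 2607 = -146 - 2607 = -2753$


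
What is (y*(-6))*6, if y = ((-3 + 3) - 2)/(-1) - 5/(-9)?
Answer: -92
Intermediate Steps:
y = 23/9 (y = (0 - 2)*(-1) - 5*(-⅑) = -2*(-1) + 5/9 = 2 + 5/9 = 23/9 ≈ 2.5556)
(y*(-6))*6 = ((23/9)*(-6))*6 = -46/3*6 = -92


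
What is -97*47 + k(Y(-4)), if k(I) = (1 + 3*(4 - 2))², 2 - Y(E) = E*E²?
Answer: -4510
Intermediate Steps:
Y(E) = 2 - E³ (Y(E) = 2 - E*E² = 2 - E³)
k(I) = 49 (k(I) = (1 + 3*2)² = (1 + 6)² = 7² = 49)
-97*47 + k(Y(-4)) = -97*47 + 49 = -4559 + 49 = -4510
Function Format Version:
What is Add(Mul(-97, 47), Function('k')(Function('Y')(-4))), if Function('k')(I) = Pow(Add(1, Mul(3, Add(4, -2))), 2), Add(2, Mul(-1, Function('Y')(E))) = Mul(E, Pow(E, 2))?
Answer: -4510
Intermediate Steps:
Function('Y')(E) = Add(2, Mul(-1, Pow(E, 3))) (Function('Y')(E) = Add(2, Mul(-1, Mul(E, Pow(E, 2)))) = Add(2, Mul(-1, Pow(E, 3))))
Function('k')(I) = 49 (Function('k')(I) = Pow(Add(1, Mul(3, 2)), 2) = Pow(Add(1, 6), 2) = Pow(7, 2) = 49)
Add(Mul(-97, 47), Function('k')(Function('Y')(-4))) = Add(Mul(-97, 47), 49) = Add(-4559, 49) = -4510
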